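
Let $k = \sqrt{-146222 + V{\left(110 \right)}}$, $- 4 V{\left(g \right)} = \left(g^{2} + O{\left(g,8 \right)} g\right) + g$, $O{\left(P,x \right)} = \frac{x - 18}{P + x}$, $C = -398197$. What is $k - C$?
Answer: $398197 + \frac{3 i \sqrt{57735158}}{59} \approx 3.982 \cdot 10^{5} + 386.36 i$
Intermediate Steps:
$O{\left(P,x \right)} = \frac{-18 + x}{P + x}$
$V{\left(g \right)} = - \frac{g}{4} - \frac{g^{2}}{4} + \frac{5 g}{2 \left(8 + g\right)}$ ($V{\left(g \right)} = - \frac{\left(g^{2} + \frac{-18 + 8}{g + 8} g\right) + g}{4} = - \frac{\left(g^{2} + \frac{1}{8 + g} \left(-10\right) g\right) + g}{4} = - \frac{\left(g^{2} + - \frac{10}{8 + g} g\right) + g}{4} = - \frac{\left(g^{2} - \frac{10 g}{8 + g}\right) + g}{4} = - \frac{g + g^{2} - \frac{10 g}{8 + g}}{4} = - \frac{g}{4} - \frac{g^{2}}{4} + \frac{5 g}{2 \left(8 + g\right)}$)
$k = \frac{3 i \sqrt{57735158}}{59}$ ($k = \sqrt{-146222 + \frac{1}{4} \cdot 110 \frac{1}{8 + 110} \left(2 - 110^{2} - 990\right)} = \sqrt{-146222 + \frac{1}{4} \cdot 110 \cdot \frac{1}{118} \left(2 - 12100 - 990\right)} = \sqrt{-146222 + \frac{1}{4} \cdot 110 \cdot \frac{1}{118} \left(-13088\right)} = \sqrt{-146222 - \frac{179960}{59}} = \sqrt{- \frac{8807058}{59}} = \frac{3 i \sqrt{57735158}}{59} \approx 386.36 i$)
$k - C = \frac{3 i \sqrt{57735158}}{59} - -398197 = \frac{3 i \sqrt{57735158}}{59} + 398197 = 398197 + \frac{3 i \sqrt{57735158}}{59}$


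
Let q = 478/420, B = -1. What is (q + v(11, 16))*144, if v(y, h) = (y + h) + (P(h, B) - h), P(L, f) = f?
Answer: 56136/35 ≈ 1603.9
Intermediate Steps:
q = 239/210 (q = 478*(1/420) = 239/210 ≈ 1.1381)
v(y, h) = -1 + y (v(y, h) = (y + h) + (-1 - h) = (h + y) + (-1 - h) = -1 + y)
(q + v(11, 16))*144 = (239/210 + (-1 + 11))*144 = (239/210 + 10)*144 = (2339/210)*144 = 56136/35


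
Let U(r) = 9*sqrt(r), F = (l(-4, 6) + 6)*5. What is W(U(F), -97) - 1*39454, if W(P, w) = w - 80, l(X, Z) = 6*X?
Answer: -39631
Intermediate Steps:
F = -90 (F = (6*(-4) + 6)*5 = (-24 + 6)*5 = -18*5 = -90)
W(P, w) = -80 + w
W(U(F), -97) - 1*39454 = (-80 - 97) - 1*39454 = -177 - 39454 = -39631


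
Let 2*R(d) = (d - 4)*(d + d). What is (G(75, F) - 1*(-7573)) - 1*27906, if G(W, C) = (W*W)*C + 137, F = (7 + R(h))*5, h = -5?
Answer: 1442304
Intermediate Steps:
R(d) = d*(-4 + d) (R(d) = ((d - 4)*(d + d))/2 = ((-4 + d)*(2*d))/2 = (2*d*(-4 + d))/2 = d*(-4 + d))
F = 260 (F = (7 - 5*(-4 - 5))*5 = (7 - 5*(-9))*5 = (7 + 45)*5 = 52*5 = 260)
G(W, C) = 137 + C*W**2 (G(W, C) = W**2*C + 137 = C*W**2 + 137 = 137 + C*W**2)
(G(75, F) - 1*(-7573)) - 1*27906 = ((137 + 260*75**2) - 1*(-7573)) - 1*27906 = ((137 + 260*5625) + 7573) - 27906 = ((137 + 1462500) + 7573) - 27906 = (1462637 + 7573) - 27906 = 1470210 - 27906 = 1442304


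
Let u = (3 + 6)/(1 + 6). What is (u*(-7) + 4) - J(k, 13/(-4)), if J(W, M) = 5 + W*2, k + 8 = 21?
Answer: -36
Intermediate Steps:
k = 13 (k = -8 + 21 = 13)
J(W, M) = 5 + 2*W
u = 9/7 ≈ 1.2857
(u*(-7) + 4) - J(k, 13/(-4)) = ((9/7)*(-7) + 4) - (5 + 2*13) = (-9 + 4) - (5 + 26) = -5 - 1*31 = -5 - 31 = -36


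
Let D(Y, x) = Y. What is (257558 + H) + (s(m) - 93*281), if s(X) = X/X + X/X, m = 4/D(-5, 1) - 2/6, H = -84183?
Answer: 147244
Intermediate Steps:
m = -17/15 (m = 4/(-5) - 2/6 = 4*(-⅕) - 2*⅙ = -⅘ - ⅓ = -17/15 ≈ -1.1333)
s(X) = 2 (s(X) = 1 + 1 = 2)
(257558 + H) + (s(m) - 93*281) = (257558 - 84183) + (2 - 93*281) = 173375 + (2 - 26133) = 173375 - 26131 = 147244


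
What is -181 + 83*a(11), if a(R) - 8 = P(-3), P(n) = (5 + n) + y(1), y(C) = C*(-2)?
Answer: 483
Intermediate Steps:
y(C) = -2*C
P(n) = 3 + n (P(n) = (5 + n) - 2*1 = (5 + n) - 2 = 3 + n)
a(R) = 8 (a(R) = 8 + (3 - 3) = 8 + 0 = 8)
-181 + 83*a(11) = -181 + 83*8 = -181 + 664 = 483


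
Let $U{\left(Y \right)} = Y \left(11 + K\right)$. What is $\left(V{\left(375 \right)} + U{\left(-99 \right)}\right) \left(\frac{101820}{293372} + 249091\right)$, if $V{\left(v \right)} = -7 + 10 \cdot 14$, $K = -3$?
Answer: $- \frac{12039341294212}{73343} \approx -1.6415 \cdot 10^{8}$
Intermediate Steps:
$U{\left(Y \right)} = 8 Y$ ($U{\left(Y \right)} = Y \left(11 - 3\right) = Y 8 = 8 Y$)
$V{\left(v \right)} = 133$ ($V{\left(v \right)} = -7 + 140 = 133$)
$\left(V{\left(375 \right)} + U{\left(-99 \right)}\right) \left(\frac{101820}{293372} + 249091\right) = \left(133 + 8 \left(-99\right)\right) \left(\frac{101820}{293372} + 249091\right) = \left(133 - 792\right) \left(101820 \cdot \frac{1}{293372} + 249091\right) = - 659 \left(\frac{25455}{73343} + 249091\right) = \left(-659\right) \frac{18269106668}{73343} = - \frac{12039341294212}{73343}$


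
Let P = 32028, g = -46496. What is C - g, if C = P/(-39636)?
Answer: 153573619/3303 ≈ 46495.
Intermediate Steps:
C = -2669/3303 (C = 32028/(-39636) = 32028*(-1/39636) = -2669/3303 ≈ -0.80805)
C - g = -2669/3303 - 1*(-46496) = -2669/3303 + 46496 = 153573619/3303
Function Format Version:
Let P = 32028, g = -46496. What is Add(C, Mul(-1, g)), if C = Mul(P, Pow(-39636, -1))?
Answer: Rational(153573619, 3303) ≈ 46495.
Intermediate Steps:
C = Rational(-2669, 3303) (C = Mul(32028, Pow(-39636, -1)) = Mul(32028, Rational(-1, 39636)) = Rational(-2669, 3303) ≈ -0.80805)
Add(C, Mul(-1, g)) = Add(Rational(-2669, 3303), Mul(-1, -46496)) = Add(Rational(-2669, 3303), 46496) = Rational(153573619, 3303)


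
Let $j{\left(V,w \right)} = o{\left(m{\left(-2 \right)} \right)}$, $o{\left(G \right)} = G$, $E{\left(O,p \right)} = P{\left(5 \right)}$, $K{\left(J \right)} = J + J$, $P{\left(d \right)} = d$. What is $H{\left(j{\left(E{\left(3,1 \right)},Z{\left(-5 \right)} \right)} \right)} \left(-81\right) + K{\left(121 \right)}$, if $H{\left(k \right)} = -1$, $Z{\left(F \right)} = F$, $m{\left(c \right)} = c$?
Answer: $323$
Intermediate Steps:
$K{\left(J \right)} = 2 J$
$E{\left(O,p \right)} = 5$
$j{\left(V,w \right)} = -2$
$H{\left(j{\left(E{\left(3,1 \right)},Z{\left(-5 \right)} \right)} \right)} \left(-81\right) + K{\left(121 \right)} = \left(-1\right) \left(-81\right) + 2 \cdot 121 = 81 + 242 = 323$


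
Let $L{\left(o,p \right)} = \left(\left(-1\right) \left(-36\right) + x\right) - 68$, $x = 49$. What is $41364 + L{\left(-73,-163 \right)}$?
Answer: $41381$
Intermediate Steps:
$L{\left(o,p \right)} = 17$ ($L{\left(o,p \right)} = \left(\left(-1\right) \left(-36\right) + 49\right) - 68 = \left(36 + 49\right) - 68 = 85 - 68 = 17$)
$41364 + L{\left(-73,-163 \right)} = 41364 + 17 = 41381$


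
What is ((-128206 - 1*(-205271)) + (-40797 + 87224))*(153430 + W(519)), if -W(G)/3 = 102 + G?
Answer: 18717311964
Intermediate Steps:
W(G) = -306 - 3*G (W(G) = -3*(102 + G) = -306 - 3*G)
((-128206 - 1*(-205271)) + (-40797 + 87224))*(153430 + W(519)) = ((-128206 - 1*(-205271)) + (-40797 + 87224))*(153430 + (-306 - 3*519)) = ((-128206 + 205271) + 46427)*(153430 + (-306 - 1557)) = (77065 + 46427)*(153430 - 1863) = 123492*151567 = 18717311964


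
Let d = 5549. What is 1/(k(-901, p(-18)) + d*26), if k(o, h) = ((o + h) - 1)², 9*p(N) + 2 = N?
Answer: 81/77913238 ≈ 1.0396e-6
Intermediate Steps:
p(N) = -2/9 + N/9
k(o, h) = (-1 + h + o)² (k(o, h) = ((h + o) - 1)² = (-1 + h + o)²)
1/(k(-901, p(-18)) + d*26) = 1/((-1 + (-2/9 + (⅑)*(-18)) - 901)² + 5549*26) = 1/((-1 + (-2/9 - 2) - 901)² + 144274) = 1/((-1 - 20/9 - 901)² + 144274) = 1/((-8138/9)² + 144274) = 1/(66227044/81 + 144274) = 1/(77913238/81) = 81/77913238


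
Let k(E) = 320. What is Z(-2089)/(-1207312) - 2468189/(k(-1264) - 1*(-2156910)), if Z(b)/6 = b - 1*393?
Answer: -368468591101/325556208220 ≈ -1.1318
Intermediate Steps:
Z(b) = -2358 + 6*b (Z(b) = 6*(b - 1*393) = 6*(b - 393) = 6*(-393 + b) = -2358 + 6*b)
Z(-2089)/(-1207312) - 2468189/(k(-1264) - 1*(-2156910)) = (-2358 + 6*(-2089))/(-1207312) - 2468189/(320 - 1*(-2156910)) = (-2358 - 12534)*(-1/1207312) - 2468189/(320 + 2156910) = -14892*(-1/1207312) - 2468189/2157230 = 3723/301828 - 2468189*1/2157230 = 3723/301828 - 2468189/2157230 = -368468591101/325556208220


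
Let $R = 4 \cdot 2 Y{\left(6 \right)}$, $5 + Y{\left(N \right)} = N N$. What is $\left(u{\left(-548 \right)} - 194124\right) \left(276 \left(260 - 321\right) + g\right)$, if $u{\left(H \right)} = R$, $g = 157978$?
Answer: $-27364046392$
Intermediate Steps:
$Y{\left(N \right)} = -5 + N^{2}$ ($Y{\left(N \right)} = -5 + N N = -5 + N^{2}$)
$R = 248$ ($R = 4 \cdot 2 \left(-5 + 6^{2}\right) = 8 \left(-5 + 36\right) = 8 \cdot 31 = 248$)
$u{\left(H \right)} = 248$
$\left(u{\left(-548 \right)} - 194124\right) \left(276 \left(260 - 321\right) + g\right) = \left(248 - 194124\right) \left(276 \left(260 - 321\right) + 157978\right) = - 193876 \left(276 \left(-61\right) + 157978\right) = - 193876 \left(-16836 + 157978\right) = \left(-193876\right) 141142 = -27364046392$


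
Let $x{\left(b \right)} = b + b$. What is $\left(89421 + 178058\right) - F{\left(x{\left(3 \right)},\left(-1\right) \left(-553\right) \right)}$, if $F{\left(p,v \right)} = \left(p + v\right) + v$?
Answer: $266367$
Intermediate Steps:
$x{\left(b \right)} = 2 b$
$F{\left(p,v \right)} = p + 2 v$
$\left(89421 + 178058\right) - F{\left(x{\left(3 \right)},\left(-1\right) \left(-553\right) \right)} = \left(89421 + 178058\right) - \left(2 \cdot 3 + 2 \left(\left(-1\right) \left(-553\right)\right)\right) = 267479 - \left(6 + 2 \cdot 553\right) = 267479 - \left(6 + 1106\right) = 267479 - 1112 = 266367$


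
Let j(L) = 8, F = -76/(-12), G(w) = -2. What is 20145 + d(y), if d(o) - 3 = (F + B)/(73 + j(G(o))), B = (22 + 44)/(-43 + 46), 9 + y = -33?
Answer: 4896049/243 ≈ 20148.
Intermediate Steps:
y = -42 (y = -9 - 33 = -42)
F = 19/3 (F = -76*(-1/12) = 19/3 ≈ 6.3333)
B = 22 (B = 66/3 = 66*(⅓) = 22)
d(o) = 814/243 (d(o) = 3 + (19/3 + 22)/(73 + 8) = 3 + (85/3)/81 = 3 + (85/3)*(1/81) = 3 + 85/243 = 814/243)
20145 + d(y) = 20145 + 814/243 = 4896049/243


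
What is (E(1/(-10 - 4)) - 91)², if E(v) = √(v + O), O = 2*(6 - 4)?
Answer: (1274 - √770)²/196 ≈ 7924.2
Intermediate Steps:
O = 4 (O = 2*2 = 4)
E(v) = √(4 + v) (E(v) = √(v + 4) = √(4 + v))
(E(1/(-10 - 4)) - 91)² = (√(4 + 1/(-10 - 4)) - 91)² = (√(4 + 1/(-14)) - 91)² = (√(4 - 1/14) - 91)² = (√(55/14) - 91)² = (√770/14 - 91)² = (-91 + √770/14)²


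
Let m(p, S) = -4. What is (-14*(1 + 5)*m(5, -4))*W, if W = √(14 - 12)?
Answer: 336*√2 ≈ 475.18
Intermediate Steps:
W = √2 ≈ 1.4142
(-14*(1 + 5)*m(5, -4))*W = (-14*(1 + 5)*(-4))*√2 = (-84*(-4))*√2 = (-14*(-24))*√2 = 336*√2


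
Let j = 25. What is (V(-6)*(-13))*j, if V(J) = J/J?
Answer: -325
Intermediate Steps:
V(J) = 1
(V(-6)*(-13))*j = (1*(-13))*25 = -13*25 = -325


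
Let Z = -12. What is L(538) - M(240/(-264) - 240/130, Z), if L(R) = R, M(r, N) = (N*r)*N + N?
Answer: 135386/143 ≈ 946.75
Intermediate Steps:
M(r, N) = N + r*N² (M(r, N) = r*N² + N = N + r*N²)
L(538) - M(240/(-264) - 240/130, Z) = 538 - (-12)*(1 - 12*(240/(-264) - 240/130)) = 538 - (-12)*(1 - 12*(240*(-1/264) - 240*1/130)) = 538 - (-12)*(1 - 12*(-10/11 - 24/13)) = 538 - (-12)*(1 - 12*(-394/143)) = 538 - (-12)*(1 + 4728/143) = 538 - (-12)*4871/143 = 538 - 1*(-58452/143) = 538 + 58452/143 = 135386/143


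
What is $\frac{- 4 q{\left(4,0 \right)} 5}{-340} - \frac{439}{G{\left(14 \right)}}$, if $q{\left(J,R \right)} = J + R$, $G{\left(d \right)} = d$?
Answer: $- \frac{7407}{238} \approx -31.122$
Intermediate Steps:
$\frac{- 4 q{\left(4,0 \right)} 5}{-340} - \frac{439}{G{\left(14 \right)}} = \frac{- 4 \left(4 + 0\right) 5}{-340} - \frac{439}{14} = \left(-4\right) 4 \cdot 5 \left(- \frac{1}{340}\right) - \frac{439}{14} = \left(-16\right) 5 \left(- \frac{1}{340}\right) - \frac{439}{14} = \left(-80\right) \left(- \frac{1}{340}\right) - \frac{439}{14} = \frac{4}{17} - \frac{439}{14} = - \frac{7407}{238}$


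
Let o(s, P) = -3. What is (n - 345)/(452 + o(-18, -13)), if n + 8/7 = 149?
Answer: -1380/3143 ≈ -0.43907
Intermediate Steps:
n = 1035/7 (n = -8/7 + 149 = 1035/7 ≈ 147.86)
(n - 345)/(452 + o(-18, -13)) = (1035/7 - 345)/(452 - 3) = -1380/7/449 = -1380/7*1/449 = -1380/3143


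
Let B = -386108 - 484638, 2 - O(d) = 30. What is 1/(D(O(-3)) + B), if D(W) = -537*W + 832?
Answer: -1/854878 ≈ -1.1698e-6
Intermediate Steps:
O(d) = -28 (O(d) = 2 - 1*30 = 2 - 30 = -28)
B = -870746
D(W) = 832 - 537*W
1/(D(O(-3)) + B) = 1/((832 - 537*(-28)) - 870746) = 1/((832 + 15036) - 870746) = 1/(15868 - 870746) = 1/(-854878) = -1/854878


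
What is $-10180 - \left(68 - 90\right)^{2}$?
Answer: $-10664$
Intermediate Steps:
$-10180 - \left(68 - 90\right)^{2} = -10180 - \left(-22\right)^{2} = -10180 - 484 = -10664$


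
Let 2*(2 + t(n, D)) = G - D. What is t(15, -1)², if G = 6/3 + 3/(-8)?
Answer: 121/256 ≈ 0.47266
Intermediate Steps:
G = 13/8 (G = 6*(⅓) + 3*(-⅛) = 2 - 3/8 = 13/8 ≈ 1.6250)
t(n, D) = -19/16 - D/2 (t(n, D) = -2 + (13/8 - D)/2 = -2 + (13/16 - D/2) = -19/16 - D/2)
t(15, -1)² = (-19/16 - ½*(-1))² = (-19/16 + ½)² = (-11/16)² = 121/256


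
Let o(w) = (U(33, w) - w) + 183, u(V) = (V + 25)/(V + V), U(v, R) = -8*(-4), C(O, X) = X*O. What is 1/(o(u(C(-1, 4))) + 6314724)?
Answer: 8/50519533 ≈ 1.5835e-7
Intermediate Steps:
C(O, X) = O*X
U(v, R) = 32
u(V) = (25 + V)/(2*V) (u(V) = (25 + V)/((2*V)) = (25 + V)*(1/(2*V)) = (25 + V)/(2*V))
o(w) = 215 - w (o(w) = (32 - w) + 183 = 215 - w)
1/(o(u(C(-1, 4))) + 6314724) = 1/((215 - (25 - 1*4)/(2*((-1*4)))) + 6314724) = 1/((215 - (25 - 4)/(2*(-4))) + 6314724) = 1/((215 - (-1)*21/(2*4)) + 6314724) = 1/((215 - 1*(-21/8)) + 6314724) = 1/((215 + 21/8) + 6314724) = 1/(1741/8 + 6314724) = 1/(50519533/8) = 8/50519533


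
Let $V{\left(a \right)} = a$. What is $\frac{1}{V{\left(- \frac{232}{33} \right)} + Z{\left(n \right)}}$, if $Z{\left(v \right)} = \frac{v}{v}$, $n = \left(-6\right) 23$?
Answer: $- \frac{33}{199} \approx -0.16583$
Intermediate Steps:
$n = -138$
$Z{\left(v \right)} = 1$
$\frac{1}{V{\left(- \frac{232}{33} \right)} + Z{\left(n \right)}} = \frac{1}{- \frac{232}{33} + 1} = \frac{1}{- \frac{199}{33}} = - \frac{33}{199}$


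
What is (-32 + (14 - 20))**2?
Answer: 1444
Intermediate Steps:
(-32 + (14 - 20))**2 = (-32 - 6)**2 = (-38)**2 = 1444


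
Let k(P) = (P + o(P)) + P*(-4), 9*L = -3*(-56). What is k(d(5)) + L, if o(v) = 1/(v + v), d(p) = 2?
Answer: 155/12 ≈ 12.917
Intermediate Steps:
L = 56/3 (L = (-3*(-56))/9 = (1/9)*168 = 56/3 ≈ 18.667)
o(v) = 1/(2*v)
k(P) = 1/(2*P) - 3*P (k(P) = (P + 1/(2*P)) + P*(-4) = (P + 1/(2*P)) - 4*P = 1/(2*P) - 3*P)
k(d(5)) + L = ((1/2)/2 - 3*2) + 56/3 = ((1/2)*(1/2) - 6) + 56/3 = (1/4 - 6) + 56/3 = -23/4 + 56/3 = 155/12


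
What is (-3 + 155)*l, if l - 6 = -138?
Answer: -20064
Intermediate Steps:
l = -132 (l = 6 - 138 = -132)
(-3 + 155)*l = (-3 + 155)*(-132) = 152*(-132) = -20064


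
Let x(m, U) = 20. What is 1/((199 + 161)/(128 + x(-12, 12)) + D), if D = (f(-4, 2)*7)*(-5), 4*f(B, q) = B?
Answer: 37/1385 ≈ 0.026715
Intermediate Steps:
f(B, q) = B/4
D = 35 (D = (((¼)*(-4))*7)*(-5) = -1*7*(-5) = -7*(-5) = 35)
1/((199 + 161)/(128 + x(-12, 12)) + D) = 1/((199 + 161)/(128 + 20) + 35) = 1/(360/148 + 35) = 1/(360*(1/148) + 35) = 1/(90/37 + 35) = 1/(1385/37) = 37/1385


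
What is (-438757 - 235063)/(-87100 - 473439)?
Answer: 96260/80077 ≈ 1.2021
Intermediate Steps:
(-438757 - 235063)/(-87100 - 473439) = -673820/(-560539) = -673820*(-1/560539) = 96260/80077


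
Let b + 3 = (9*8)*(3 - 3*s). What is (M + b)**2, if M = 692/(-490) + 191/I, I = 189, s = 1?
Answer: 506340004/43758225 ≈ 11.571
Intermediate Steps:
M = -2657/6615 (M = 692/(-490) + 191/189 = 692*(-1/490) + 191*(1/189) = -346/245 + 191/189 = -2657/6615 ≈ -0.40166)
b = -3 (b = -3 + (9*8)*(3 - 3*1) = -3 + 72*(3 - 3) = -3 + 72*0 = -3 + 0 = -3)
(M + b)**2 = (-2657/6615 - 3)**2 = (-22502/6615)**2 = 506340004/43758225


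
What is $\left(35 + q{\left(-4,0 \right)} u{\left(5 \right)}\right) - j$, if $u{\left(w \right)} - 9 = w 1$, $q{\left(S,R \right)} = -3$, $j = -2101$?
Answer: $2094$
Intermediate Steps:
$u{\left(w \right)} = 9 + w$ ($u{\left(w \right)} = 9 + w 1 = 9 + w$)
$\left(35 + q{\left(-4,0 \right)} u{\left(5 \right)}\right) - j = \left(35 - 3 \left(9 + 5\right)\right) - -2101 = \left(35 - 42\right) + 2101 = -7 + 2101 = 2094$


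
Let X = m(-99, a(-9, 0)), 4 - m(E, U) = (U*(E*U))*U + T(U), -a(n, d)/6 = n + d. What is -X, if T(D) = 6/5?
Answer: -77944694/5 ≈ -1.5589e+7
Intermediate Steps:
a(n, d) = -6*d - 6*n (a(n, d) = -6*(n + d) = -6*(d + n) = -6*d - 6*n)
T(D) = 6/5 (T(D) = 6*(1/5) = 6/5)
m(E, U) = 14/5 - E*U**3 (m(E, U) = 4 - ((U*(E*U))*U + 6/5) = 4 - ((E*U**2)*U + 6/5) = 4 - (E*U**3 + 6/5) = 4 - (6/5 + E*U**3) = 4 + (-6/5 - E*U**3) = 14/5 - E*U**3)
X = 77944694/5 (X = 14/5 - 1*(-99)*(-6*0 - 6*(-9))**3 = 14/5 - 1*(-99)*(0 + 54)**3 = 14/5 - 1*(-99)*54**3 = 14/5 - 1*(-99)*157464 = 14/5 + 15588936 = 77944694/5 ≈ 1.5589e+7)
-X = -1*77944694/5 = -77944694/5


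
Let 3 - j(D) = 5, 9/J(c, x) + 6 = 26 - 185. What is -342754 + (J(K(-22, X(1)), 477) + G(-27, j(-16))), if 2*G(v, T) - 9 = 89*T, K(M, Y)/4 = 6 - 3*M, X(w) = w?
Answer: -37712241/110 ≈ -3.4284e+5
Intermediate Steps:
K(M, Y) = 24 - 12*M (K(M, Y) = 4*(6 - 3*M) = 24 - 12*M)
J(c, x) = -3/55 (J(c, x) = 9/(-6 + (26 - 185)) = 9/(-6 - 159) = 9/(-165) = 9*(-1/165) = -3/55)
j(D) = -2 (j(D) = 3 - 1*5 = 3 - 5 = -2)
G(v, T) = 9/2 + 89*T/2 (G(v, T) = 9/2 + (89*T)/2 = 9/2 + 89*T/2)
-342754 + (J(K(-22, X(1)), 477) + G(-27, j(-16))) = -342754 + (-3/55 + (9/2 + (89/2)*(-2))) = -342754 + (-3/55 + (9/2 - 89)) = -342754 + (-3/55 - 169/2) = -342754 - 9301/110 = -37712241/110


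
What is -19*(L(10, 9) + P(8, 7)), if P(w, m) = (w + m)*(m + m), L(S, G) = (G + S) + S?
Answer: -4541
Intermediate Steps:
L(S, G) = G + 2*S
P(w, m) = 2*m*(m + w) (P(w, m) = (m + w)*(2*m) = 2*m*(m + w))
-19*(L(10, 9) + P(8, 7)) = -19*((9 + 2*10) + 2*7*(7 + 8)) = -19*((9 + 20) + 2*7*15) = -19*(29 + 210) = -19*239 = -4541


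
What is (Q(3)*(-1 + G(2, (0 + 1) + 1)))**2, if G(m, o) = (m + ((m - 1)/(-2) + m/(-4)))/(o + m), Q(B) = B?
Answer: 81/16 ≈ 5.0625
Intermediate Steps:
G(m, o) = (1/2 + m/4)/(m + o) (G(m, o) = (m + ((-1 + m)*(-1/2) + m*(-1/4)))/(m + o) = (m + ((1/2 - m/2) - m/4))/(m + o) = (m + (1/2 - 3*m/4))/(m + o) = (1/2 + m/4)/(m + o))
(Q(3)*(-1 + G(2, (0 + 1) + 1)))**2 = (3*(-1 + (2 + 2)/(4*(2 + ((0 + 1) + 1)))))**2 = (3*(-1 + (1/4)*4/(2 + (1 + 1))))**2 = (3*(-1 + (1/4)*4/(2 + 2)))**2 = (3*(-1 + (1/4)*4/4))**2 = (3*(-1 + (1/4)*(1/4)*4))**2 = (3*(-1 + 1/4))**2 = (3*(-3/4))**2 = (-9/4)**2 = 81/16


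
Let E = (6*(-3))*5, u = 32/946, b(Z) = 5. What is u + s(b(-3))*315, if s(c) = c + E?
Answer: -12664559/473 ≈ -26775.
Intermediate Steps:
u = 16/473 (u = 32*(1/946) = 16/473 ≈ 0.033827)
E = -90 (E = -18*5 = -90)
s(c) = -90 + c (s(c) = c - 90 = -90 + c)
u + s(b(-3))*315 = 16/473 + (-90 + 5)*315 = 16/473 - 85*315 = 16/473 - 26775 = -12664559/473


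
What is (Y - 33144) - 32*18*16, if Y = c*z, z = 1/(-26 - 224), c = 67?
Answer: -10590067/250 ≈ -42360.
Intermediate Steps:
z = -1/250 (z = 1/(-250) = -1/250 ≈ -0.0040000)
Y = -67/250 (Y = 67*(-1/250) = -67/250 ≈ -0.26800)
(Y - 33144) - 32*18*16 = (-67/250 - 33144) - 32*18*16 = -8286067/250 - 576*16 = -8286067/250 - 9216 = -10590067/250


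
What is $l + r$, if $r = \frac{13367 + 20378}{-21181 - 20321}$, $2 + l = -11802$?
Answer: $- \frac{489923353}{41502} \approx -11805.0$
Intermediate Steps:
$l = -11804$ ($l = -2 - 11802 = -11804$)
$r = - \frac{33745}{41502}$ ($r = \frac{33745}{-41502} = 33745 \left(- \frac{1}{41502}\right) = - \frac{33745}{41502} \approx -0.81309$)
$l + r = -11804 - \frac{33745}{41502} = - \frac{489923353}{41502}$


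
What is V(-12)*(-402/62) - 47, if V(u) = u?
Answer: 955/31 ≈ 30.806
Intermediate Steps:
V(-12)*(-402/62) - 47 = -(-4824)/62 - 47 = -12*(-201/31) - 47 = 2412/31 - 47 = 955/31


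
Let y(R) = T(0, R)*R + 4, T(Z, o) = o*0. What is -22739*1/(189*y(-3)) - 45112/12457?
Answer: -317364395/9417492 ≈ -33.699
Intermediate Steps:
T(Z, o) = 0
y(R) = 4 (y(R) = 0*R + 4 = 0 + 4 = 4)
-22739*1/(189*y(-3)) - 45112/12457 = -22739/(-7*4*(-27)) - 45112/12457 = -22739/((-28*(-27))) - 45112*1/12457 = -22739/756 - 45112/12457 = -317364395/9417492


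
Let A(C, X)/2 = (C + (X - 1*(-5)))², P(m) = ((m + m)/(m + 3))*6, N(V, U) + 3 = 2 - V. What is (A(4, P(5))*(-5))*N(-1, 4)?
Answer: 0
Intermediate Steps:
N(V, U) = -1 - V (N(V, U) = -3 + (2 - V) = -1 - V)
P(m) = 12*m/(3 + m) (P(m) = ((2*m)/(3 + m))*6 = (2*m/(3 + m))*6 = 12*m/(3 + m))
A(C, X) = 2*(5 + C + X)² (A(C, X) = 2*(C + (X - 1*(-5)))² = 2*(C + (X + 5))² = 2*(C + (5 + X))² = 2*(5 + C + X)²)
(A(4, P(5))*(-5))*N(-1, 4) = ((2*(5 + 4 + 12*5/(3 + 5))²)*(-5))*(-1 - 1*(-1)) = ((2*(5 + 4 + 12*5/8)²)*(-5))*(-1 + 1) = ((2*(5 + 4 + 12*5*(⅛))²)*(-5))*0 = ((2*(5 + 4 + 15/2)²)*(-5))*0 = ((2*(33/2)²)*(-5))*0 = ((2*(1089/4))*(-5))*0 = ((1089/2)*(-5))*0 = -5445/2*0 = 0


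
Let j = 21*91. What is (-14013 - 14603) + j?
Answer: -26705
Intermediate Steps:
j = 1911
(-14013 - 14603) + j = (-14013 - 14603) + 1911 = -28616 + 1911 = -26705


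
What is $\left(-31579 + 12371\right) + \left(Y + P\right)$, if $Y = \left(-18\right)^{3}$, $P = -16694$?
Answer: $-41734$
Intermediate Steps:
$Y = -5832$
$\left(-31579 + 12371\right) + \left(Y + P\right) = \left(-31579 + 12371\right) - 22526 = -19208 - 22526 = -41734$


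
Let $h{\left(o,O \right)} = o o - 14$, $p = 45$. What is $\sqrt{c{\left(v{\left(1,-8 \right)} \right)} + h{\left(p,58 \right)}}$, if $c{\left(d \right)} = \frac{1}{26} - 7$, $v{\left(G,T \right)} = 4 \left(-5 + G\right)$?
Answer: $\frac{\sqrt{1354730}}{26} \approx 44.766$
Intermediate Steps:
$v{\left(G,T \right)} = -20 + 4 G$
$c{\left(d \right)} = - \frac{181}{26}$ ($c{\left(d \right)} = \frac{1}{26} - 7 = - \frac{181}{26}$)
$h{\left(o,O \right)} = -14 + o^{2}$ ($h{\left(o,O \right)} = o^{2} - 14 = -14 + o^{2}$)
$\sqrt{c{\left(v{\left(1,-8 \right)} \right)} + h{\left(p,58 \right)}} = \sqrt{- \frac{181}{26} - \left(14 - 45^{2}\right)} = \sqrt{- \frac{181}{26} + \left(-14 + 2025\right)} = \sqrt{- \frac{181}{26} + 2011} = \sqrt{\frac{52105}{26}} = \frac{\sqrt{1354730}}{26}$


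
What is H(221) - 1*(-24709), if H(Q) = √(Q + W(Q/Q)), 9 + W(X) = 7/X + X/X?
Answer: 24709 + 2*√55 ≈ 24724.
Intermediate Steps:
W(X) = -8 + 7/X (W(X) = -9 + (7/X + X/X) = -9 + (7/X + 1) = -9 + (1 + 7/X) = -8 + 7/X)
H(Q) = √(-1 + Q) (H(Q) = √(Q + (-8 + 7/((Q/Q)))) = √(Q + (-8 + 7/1)) = √(Q + (-8 + 7*1)) = √(Q + (-8 + 7)) = √(Q - 1) = √(-1 + Q))
H(221) - 1*(-24709) = √(-1 + 221) - 1*(-24709) = √220 + 24709 = 2*√55 + 24709 = 24709 + 2*√55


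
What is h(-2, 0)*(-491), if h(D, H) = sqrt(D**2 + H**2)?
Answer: -982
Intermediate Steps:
h(-2, 0)*(-491) = sqrt((-2)**2 + 0**2)*(-491) = sqrt(4 + 0)*(-491) = sqrt(4)*(-491) = 2*(-491) = -982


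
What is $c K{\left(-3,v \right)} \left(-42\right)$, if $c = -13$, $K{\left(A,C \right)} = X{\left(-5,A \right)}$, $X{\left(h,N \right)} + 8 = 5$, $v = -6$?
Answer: $-1638$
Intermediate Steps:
$X{\left(h,N \right)} = -3$ ($X{\left(h,N \right)} = -8 + 5 = -3$)
$K{\left(A,C \right)} = -3$
$c K{\left(-3,v \right)} \left(-42\right) = \left(-13\right) \left(-3\right) \left(-42\right) = 39 \left(-42\right) = -1638$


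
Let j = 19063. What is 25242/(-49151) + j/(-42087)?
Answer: -1999325567/2068618137 ≈ -0.96650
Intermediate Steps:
25242/(-49151) + j/(-42087) = 25242/(-49151) + 19063/(-42087) = 25242*(-1/49151) + 19063*(-1/42087) = -25242/49151 - 19063/42087 = -1999325567/2068618137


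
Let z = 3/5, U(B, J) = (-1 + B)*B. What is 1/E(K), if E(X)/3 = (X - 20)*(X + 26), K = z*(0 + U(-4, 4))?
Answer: -1/912 ≈ -0.0010965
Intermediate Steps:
U(B, J) = B*(-1 + B)
z = 3/5 (z = 3*(1/5) = 3/5 ≈ 0.60000)
K = 12 (K = 3*(0 - 4*(-1 - 4))/5 = 3*(0 - 4*(-5))/5 = 3*(0 + 20)/5 = (3/5)*20 = 12)
E(X) = 3*(-20 + X)*(26 + X) (E(X) = 3*((X - 20)*(X + 26)) = 3*((-20 + X)*(26 + X)) = 3*(-20 + X)*(26 + X))
1/E(K) = 1/(-1560 + 3*12**2 + 18*12) = 1/(-1560 + 3*144 + 216) = 1/(-1560 + 432 + 216) = 1/(-912) = -1/912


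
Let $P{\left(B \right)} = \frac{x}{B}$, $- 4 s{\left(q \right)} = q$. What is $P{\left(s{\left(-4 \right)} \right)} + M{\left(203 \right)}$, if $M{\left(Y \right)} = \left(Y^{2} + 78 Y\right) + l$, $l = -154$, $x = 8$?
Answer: $56897$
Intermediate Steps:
$s{\left(q \right)} = - \frac{q}{4}$
$M{\left(Y \right)} = -154 + Y^{2} + 78 Y$ ($M{\left(Y \right)} = \left(Y^{2} + 78 Y\right) - 154 = -154 + Y^{2} + 78 Y$)
$P{\left(B \right)} = \frac{8}{B}$
$P{\left(s{\left(-4 \right)} \right)} + M{\left(203 \right)} = \frac{8}{\left(- \frac{1}{4}\right) \left(-4\right)} + \left(-154 + 203^{2} + 78 \cdot 203\right) = \frac{8}{1} + \left(-154 + 41209 + 15834\right) = 8 \cdot 1 + 56889 = 8 + 56889 = 56897$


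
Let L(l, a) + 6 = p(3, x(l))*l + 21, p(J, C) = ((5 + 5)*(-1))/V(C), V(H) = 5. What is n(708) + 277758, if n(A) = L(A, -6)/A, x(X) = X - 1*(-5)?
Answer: 65550421/236 ≈ 2.7776e+5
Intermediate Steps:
x(X) = 5 + X (x(X) = X + 5 = 5 + X)
p(J, C) = -2 (p(J, C) = ((5 + 5)*(-1))/5 = (10*(-1))*(⅕) = -10*⅕ = -2)
L(l, a) = 15 - 2*l (L(l, a) = -6 + (-2*l + 21) = -6 + (21 - 2*l) = 15 - 2*l)
n(A) = (15 - 2*A)/A
n(708) + 277758 = (-2 + 15/708) + 277758 = (-2 + 15*(1/708)) + 277758 = (-2 + 5/236) + 277758 = -467/236 + 277758 = 65550421/236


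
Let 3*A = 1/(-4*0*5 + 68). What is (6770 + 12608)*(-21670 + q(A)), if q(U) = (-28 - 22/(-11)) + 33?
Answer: -419785614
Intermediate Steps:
A = 1/204 (A = 1/(3*(-4*0*5 + 68)) = 1/(3*(0*5 + 68)) = 1/(3*(0 + 68)) = (1/3)/68 = (1/3)*(1/68) = 1/204 ≈ 0.0049020)
q(U) = 7 (q(U) = (-28 - 22*(-1/11)) + 33 = (-28 + 2) + 33 = -26 + 33 = 7)
(6770 + 12608)*(-21670 + q(A)) = (6770 + 12608)*(-21670 + 7) = 19378*(-21663) = -419785614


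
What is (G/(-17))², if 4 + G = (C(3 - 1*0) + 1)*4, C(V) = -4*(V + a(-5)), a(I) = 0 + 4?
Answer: 12544/289 ≈ 43.405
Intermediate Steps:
a(I) = 4
C(V) = -16 - 4*V (C(V) = -4*(V + 4) = -4*(4 + V) = -16 - 4*V)
G = -112 (G = -4 + ((-16 - 4*(3 - 1*0)) + 1)*4 = -4 + ((-16 - 4*(3 + 0)) + 1)*4 = -4 + ((-16 - 4*3) + 1)*4 = -4 + ((-16 - 12) + 1)*4 = -4 + (-28 + 1)*4 = -4 - 27*4 = -4 - 108 = -112)
(G/(-17))² = (-112/(-17))² = (-112*(-1/17))² = (112/17)² = 12544/289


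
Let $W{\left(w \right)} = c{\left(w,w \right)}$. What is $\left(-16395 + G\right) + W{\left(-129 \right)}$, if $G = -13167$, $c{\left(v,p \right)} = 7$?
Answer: $-29555$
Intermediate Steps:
$W{\left(w \right)} = 7$
$\left(-16395 + G\right) + W{\left(-129 \right)} = \left(-16395 - 13167\right) + 7 = -29562 + 7 = -29555$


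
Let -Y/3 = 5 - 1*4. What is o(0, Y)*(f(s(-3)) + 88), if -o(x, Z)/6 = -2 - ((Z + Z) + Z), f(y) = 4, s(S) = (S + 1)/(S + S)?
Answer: -3864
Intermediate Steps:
s(S) = (1 + S)/(2*S) (s(S) = (1 + S)/((2*S)) = (1 + S)*(1/(2*S)) = (1 + S)/(2*S))
Y = -3 (Y = -3*(5 - 1*4) = -3*(5 - 4) = -3*1 = -3)
o(x, Z) = 12 + 18*Z (o(x, Z) = -6*(-2 - ((Z + Z) + Z)) = -6*(-2 - (2*Z + Z)) = -6*(-2 - 3*Z) = 12 + 18*Z)
o(0, Y)*(f(s(-3)) + 88) = (12 + 18*(-3))*(4 + 88) = (12 - 54)*92 = -42*92 = -3864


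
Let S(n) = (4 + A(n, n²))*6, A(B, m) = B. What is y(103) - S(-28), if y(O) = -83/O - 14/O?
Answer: 14735/103 ≈ 143.06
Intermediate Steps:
y(O) = -97/O
S(n) = 24 + 6*n (S(n) = (4 + n)*6 = 24 + 6*n)
y(103) - S(-28) = -97/103 - (24 + 6*(-28)) = -97*1/103 - (24 - 168) = -97/103 - 1*(-144) = -97/103 + 144 = 14735/103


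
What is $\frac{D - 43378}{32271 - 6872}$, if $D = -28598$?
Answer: $- \frac{71976}{25399} \approx -2.8338$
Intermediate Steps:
$\frac{D - 43378}{32271 - 6872} = \frac{-28598 - 43378}{32271 - 6872} = - \frac{71976}{25399}$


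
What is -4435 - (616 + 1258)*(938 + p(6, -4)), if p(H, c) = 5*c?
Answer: -1724767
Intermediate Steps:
-4435 - (616 + 1258)*(938 + p(6, -4)) = -4435 - (616 + 1258)*(938 + 5*(-4)) = -4435 - 1874*(938 - 20) = -4435 - 1874*918 = -4435 - 1*1720332 = -4435 - 1720332 = -1724767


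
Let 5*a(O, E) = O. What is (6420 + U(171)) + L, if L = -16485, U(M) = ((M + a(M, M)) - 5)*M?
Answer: 120846/5 ≈ 24169.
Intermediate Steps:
a(O, E) = O/5
U(M) = M*(-5 + 6*M/5) (U(M) = ((M + M/5) - 5)*M = (6*M/5 - 5)*M = (-5 + 6*M/5)*M = M*(-5 + 6*M/5))
(6420 + U(171)) + L = (6420 + (1/5)*171*(-25 + 6*171)) - 16485 = (6420 + (1/5)*171*(-25 + 1026)) - 16485 = (6420 + (1/5)*171*1001) - 16485 = (6420 + 171171/5) - 16485 = 203271/5 - 16485 = 120846/5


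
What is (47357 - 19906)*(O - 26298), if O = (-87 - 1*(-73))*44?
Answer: -738816214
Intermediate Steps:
O = -616 (O = (-87 + 73)*44 = -14*44 = -616)
(47357 - 19906)*(O - 26298) = (47357 - 19906)*(-616 - 26298) = 27451*(-26914) = -738816214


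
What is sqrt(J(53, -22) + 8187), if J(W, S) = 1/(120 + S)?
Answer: sqrt(1604654)/14 ≈ 90.482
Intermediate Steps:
sqrt(J(53, -22) + 8187) = sqrt(1/(120 - 22) + 8187) = sqrt(1/98 + 8187) = sqrt(802327/98) = sqrt(1604654)/14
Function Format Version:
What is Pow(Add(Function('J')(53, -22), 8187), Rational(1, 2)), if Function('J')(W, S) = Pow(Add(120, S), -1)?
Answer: Mul(Rational(1, 14), Pow(1604654, Rational(1, 2))) ≈ 90.482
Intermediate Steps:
Pow(Add(Function('J')(53, -22), 8187), Rational(1, 2)) = Pow(Add(Pow(Add(120, -22), -1), 8187), Rational(1, 2)) = Pow(Add(Pow(98, -1), 8187), Rational(1, 2)) = Pow(Add(Rational(1, 98), 8187), Rational(1, 2)) = Pow(Rational(802327, 98), Rational(1, 2)) = Mul(Rational(1, 14), Pow(1604654, Rational(1, 2)))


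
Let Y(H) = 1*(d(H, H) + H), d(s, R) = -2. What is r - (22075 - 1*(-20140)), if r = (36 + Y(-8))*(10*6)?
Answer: -40655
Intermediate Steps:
Y(H) = -2 + H (Y(H) = 1*(-2 + H) = -2 + H)
r = 1560 (r = (36 + (-2 - 8))*(10*6) = (36 - 10)*60 = 26*60 = 1560)
r - (22075 - 1*(-20140)) = 1560 - (22075 - 1*(-20140)) = 1560 - (22075 + 20140) = 1560 - 1*42215 = 1560 - 42215 = -40655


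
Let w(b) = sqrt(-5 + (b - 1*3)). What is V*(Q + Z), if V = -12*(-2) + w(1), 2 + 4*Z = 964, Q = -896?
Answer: -15732 - 1311*I*sqrt(7)/2 ≈ -15732.0 - 1734.3*I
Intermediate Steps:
Z = 481/2 (Z = -1/2 + (1/4)*964 = -1/2 + 241 = 481/2 ≈ 240.50)
w(b) = sqrt(-8 + b) (w(b) = sqrt(-5 + (b - 3)) = sqrt(-5 + (-3 + b)) = sqrt(-8 + b))
V = 24 + I*sqrt(7) (V = -12*(-2) + sqrt(-8 + 1) = 24 + sqrt(-7) = 24 + I*sqrt(7) ≈ 24.0 + 2.6458*I)
V*(Q + Z) = (24 + I*sqrt(7))*(-896 + 481/2) = (24 + I*sqrt(7))*(-1311/2) = -15732 - 1311*I*sqrt(7)/2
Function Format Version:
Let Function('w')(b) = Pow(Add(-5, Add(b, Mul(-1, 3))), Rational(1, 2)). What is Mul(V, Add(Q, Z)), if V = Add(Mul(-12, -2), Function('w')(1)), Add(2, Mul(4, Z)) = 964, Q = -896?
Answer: Add(-15732, Mul(Rational(-1311, 2), I, Pow(7, Rational(1, 2)))) ≈ Add(-15732., Mul(-1734.3, I))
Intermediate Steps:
Z = Rational(481, 2) (Z = Add(Rational(-1, 2), Mul(Rational(1, 4), 964)) = Add(Rational(-1, 2), 241) = Rational(481, 2) ≈ 240.50)
Function('w')(b) = Pow(Add(-8, b), Rational(1, 2)) (Function('w')(b) = Pow(Add(-5, Add(b, -3)), Rational(1, 2)) = Pow(Add(-5, Add(-3, b)), Rational(1, 2)) = Pow(Add(-8, b), Rational(1, 2)))
V = Add(24, Mul(I, Pow(7, Rational(1, 2)))) (V = Add(Mul(-12, -2), Pow(Add(-8, 1), Rational(1, 2))) = Add(24, Pow(-7, Rational(1, 2))) = Add(24, Mul(I, Pow(7, Rational(1, 2)))) ≈ Add(24.000, Mul(2.6458, I)))
Mul(V, Add(Q, Z)) = Mul(Add(24, Mul(I, Pow(7, Rational(1, 2)))), Add(-896, Rational(481, 2))) = Mul(Add(24, Mul(I, Pow(7, Rational(1, 2)))), Rational(-1311, 2)) = Add(-15732, Mul(Rational(-1311, 2), I, Pow(7, Rational(1, 2))))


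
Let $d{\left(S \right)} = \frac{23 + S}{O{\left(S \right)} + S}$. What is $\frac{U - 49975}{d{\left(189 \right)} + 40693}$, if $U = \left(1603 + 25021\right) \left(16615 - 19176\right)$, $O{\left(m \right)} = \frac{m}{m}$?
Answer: $- \frac{6482233705}{3865941} \approx -1676.8$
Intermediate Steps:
$O{\left(m \right)} = 1$
$U = -68184064$ ($U = 26624 \left(-2561\right) = -68184064$)
$d{\left(S \right)} = \frac{23 + S}{1 + S}$
$\frac{U - 49975}{d{\left(189 \right)} + 40693} = \frac{-68184064 - 49975}{\frac{23 + 189}{1 + 189} + 40693} = - \frac{68234039}{\frac{1}{190} \cdot 212 + 40693} = - \frac{68234039}{\frac{106}{95} + 40693} = - \frac{68234039}{\frac{3865941}{95}} = \left(-68234039\right) \frac{95}{3865941} = - \frac{6482233705}{3865941}$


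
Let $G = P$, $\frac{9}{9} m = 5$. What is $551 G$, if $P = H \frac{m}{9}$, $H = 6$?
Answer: $\frac{5510}{3} \approx 1836.7$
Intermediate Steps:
$m = 5$
$P = \frac{10}{3}$ ($P = 6 \cdot \frac{5}{9} = \frac{10}{3} \approx 3.3333$)
$G = \frac{10}{3} \approx 3.3333$
$551 G = 551 \cdot \frac{10}{3} = \frac{5510}{3}$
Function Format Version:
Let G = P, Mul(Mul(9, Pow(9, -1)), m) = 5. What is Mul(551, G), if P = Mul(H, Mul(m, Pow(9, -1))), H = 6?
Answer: Rational(5510, 3) ≈ 1836.7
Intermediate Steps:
m = 5
P = Rational(10, 3) (P = Mul(6, Mul(5, Pow(9, -1))) = Mul(6, Mul(5, Rational(1, 9))) = Mul(6, Rational(5, 9)) = Rational(10, 3) ≈ 3.3333)
G = Rational(10, 3) ≈ 3.3333
Mul(551, G) = Mul(551, Rational(10, 3)) = Rational(5510, 3)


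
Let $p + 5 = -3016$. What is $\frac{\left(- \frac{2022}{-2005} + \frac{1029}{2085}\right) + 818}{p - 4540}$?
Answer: $- \frac{228391111}{2107212895} \approx -0.10839$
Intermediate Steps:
$p = -3021$ ($p = -5 - 3016 = -3021$)
$\frac{\left(- \frac{2022}{-2005} + \frac{1029}{2085}\right) + 818}{p - 4540} = \frac{\left(- \frac{2022}{-2005} + \frac{1029}{2085}\right) + 818}{-3021 - 4540} = \frac{\left(\left(-2022\right) \left(- \frac{1}{2005}\right) + 1029 \cdot \frac{1}{2085}\right) + 818}{-7561} = \left(\left(\frac{2022}{2005} + \frac{343}{695}\right) + 818\right) \left(- \frac{1}{7561}\right) = \left(\frac{418601}{278695} + 818\right) \left(- \frac{1}{7561}\right) = \frac{228391111}{278695} \left(- \frac{1}{7561}\right) = - \frac{228391111}{2107212895}$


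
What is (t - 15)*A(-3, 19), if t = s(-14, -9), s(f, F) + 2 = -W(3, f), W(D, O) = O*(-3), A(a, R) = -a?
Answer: -177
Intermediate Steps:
W(D, O) = -3*O
s(f, F) = -2 + 3*f (s(f, F) = -2 - (-3)*f = -2 + 3*f)
t = -44 (t = -2 + 3*(-14) = -2 - 42 = -44)
(t - 15)*A(-3, 19) = (-44 - 15)*(-1*(-3)) = -59*3 = -177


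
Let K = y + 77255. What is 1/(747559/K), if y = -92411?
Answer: -15156/747559 ≈ -0.020274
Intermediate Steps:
K = -15156 (K = -92411 + 77255 = -15156)
1/(747559/K) = 1/(747559/(-15156)) = 1/(747559*(-1/15156)) = 1/(-747559/15156) = -15156/747559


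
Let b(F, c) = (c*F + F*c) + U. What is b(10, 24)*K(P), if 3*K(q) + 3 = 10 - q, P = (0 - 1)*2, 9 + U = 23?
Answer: 1482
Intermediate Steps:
U = 14 (U = -9 + 23 = 14)
b(F, c) = 14 + 2*F*c (b(F, c) = (c*F + F*c) + 14 = (F*c + F*c) + 14 = 2*F*c + 14 = 14 + 2*F*c)
P = -2 (P = -1*2 = -2)
K(q) = 7/3 - q/3 (K(q) = -1 + (10 - q)/3 = -1 + (10/3 - q/3) = 7/3 - q/3)
b(10, 24)*K(P) = (14 + 2*10*24)*(7/3 - 1/3*(-2)) = (14 + 480)*(7/3 + 2/3) = 494*3 = 1482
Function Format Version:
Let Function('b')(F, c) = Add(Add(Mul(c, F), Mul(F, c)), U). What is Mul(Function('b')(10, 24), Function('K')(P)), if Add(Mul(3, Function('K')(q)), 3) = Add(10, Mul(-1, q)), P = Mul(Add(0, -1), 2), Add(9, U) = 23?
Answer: 1482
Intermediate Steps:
U = 14 (U = Add(-9, 23) = 14)
Function('b')(F, c) = Add(14, Mul(2, F, c)) (Function('b')(F, c) = Add(Add(Mul(c, F), Mul(F, c)), 14) = Add(Add(Mul(F, c), Mul(F, c)), 14) = Add(Mul(2, F, c), 14) = Add(14, Mul(2, F, c)))
P = -2 (P = Mul(-1, 2) = -2)
Function('K')(q) = Add(Rational(7, 3), Mul(Rational(-1, 3), q)) (Function('K')(q) = Add(-1, Mul(Rational(1, 3), Add(10, Mul(-1, q)))) = Add(-1, Add(Rational(10, 3), Mul(Rational(-1, 3), q))) = Add(Rational(7, 3), Mul(Rational(-1, 3), q)))
Mul(Function('b')(10, 24), Function('K')(P)) = Mul(Add(14, Mul(2, 10, 24)), Add(Rational(7, 3), Mul(Rational(-1, 3), -2))) = Mul(Add(14, 480), Add(Rational(7, 3), Rational(2, 3))) = Mul(494, 3) = 1482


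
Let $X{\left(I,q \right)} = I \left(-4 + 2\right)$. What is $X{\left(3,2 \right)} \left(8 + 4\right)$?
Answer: $-72$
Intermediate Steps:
$X{\left(I,q \right)} = - 2 I$ ($X{\left(I,q \right)} = I \left(-2\right) = - 2 I$)
$X{\left(3,2 \right)} \left(8 + 4\right) = \left(-2\right) 3 \left(8 + 4\right) = \left(-6\right) 12 = -72$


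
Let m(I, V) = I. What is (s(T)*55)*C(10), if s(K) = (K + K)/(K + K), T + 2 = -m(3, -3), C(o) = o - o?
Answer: 0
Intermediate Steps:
C(o) = 0
T = -5 (T = -2 - 1*3 = -2 - 3 = -5)
s(K) = 1 (s(K) = (2*K)/((2*K)) = (2*K)*(1/(2*K)) = 1)
(s(T)*55)*C(10) = (1*55)*0 = 55*0 = 0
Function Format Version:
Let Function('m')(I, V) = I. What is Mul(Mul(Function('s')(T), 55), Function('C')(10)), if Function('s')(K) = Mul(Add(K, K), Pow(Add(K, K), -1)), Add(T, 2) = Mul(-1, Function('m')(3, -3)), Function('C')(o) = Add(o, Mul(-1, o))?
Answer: 0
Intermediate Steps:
Function('C')(o) = 0
T = -5 (T = Add(-2, Mul(-1, 3)) = Add(-2, -3) = -5)
Function('s')(K) = 1 (Function('s')(K) = Mul(Mul(2, K), Pow(Mul(2, K), -1)) = Mul(Mul(2, K), Mul(Rational(1, 2), Pow(K, -1))) = 1)
Mul(Mul(Function('s')(T), 55), Function('C')(10)) = Mul(Mul(1, 55), 0) = Mul(55, 0) = 0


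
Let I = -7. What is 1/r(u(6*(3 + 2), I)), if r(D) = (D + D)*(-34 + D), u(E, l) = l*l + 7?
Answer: 1/2464 ≈ 0.00040584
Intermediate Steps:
u(E, l) = 7 + l**2 (u(E, l) = l**2 + 7 = 7 + l**2)
r(D) = 2*D*(-34 + D) (r(D) = (2*D)*(-34 + D) = 2*D*(-34 + D))
1/r(u(6*(3 + 2), I)) = 1/(2*(7 + (-7)**2)*(-34 + (7 + (-7)**2))) = 1/(2*(7 + 49)*(-34 + (7 + 49))) = 1/(2*56*(-34 + 56)) = 1/(2*56*22) = 1/2464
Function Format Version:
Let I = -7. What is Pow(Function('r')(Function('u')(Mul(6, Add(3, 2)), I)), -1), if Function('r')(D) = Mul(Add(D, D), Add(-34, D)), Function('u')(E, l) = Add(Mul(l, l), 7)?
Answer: Rational(1, 2464) ≈ 0.00040584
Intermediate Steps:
Function('u')(E, l) = Add(7, Pow(l, 2)) (Function('u')(E, l) = Add(Pow(l, 2), 7) = Add(7, Pow(l, 2)))
Function('r')(D) = Mul(2, D, Add(-34, D)) (Function('r')(D) = Mul(Mul(2, D), Add(-34, D)) = Mul(2, D, Add(-34, D)))
Pow(Function('r')(Function('u')(Mul(6, Add(3, 2)), I)), -1) = Pow(Mul(2, Add(7, Pow(-7, 2)), Add(-34, Add(7, Pow(-7, 2)))), -1) = Pow(Mul(2, Add(7, 49), Add(-34, Add(7, 49))), -1) = Pow(Mul(2, 56, Add(-34, 56)), -1) = Pow(Mul(2, 56, 22), -1) = Pow(2464, -1) = Rational(1, 2464)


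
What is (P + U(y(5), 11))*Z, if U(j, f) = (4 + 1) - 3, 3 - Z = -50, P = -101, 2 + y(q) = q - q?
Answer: -5247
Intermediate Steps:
y(q) = -2 (y(q) = -2 + (q - q) = -2 + 0 = -2)
Z = 53 (Z = 3 - 1*(-50) = 3 + 50 = 53)
U(j, f) = 2 (U(j, f) = 5 - 3 = 2)
(P + U(y(5), 11))*Z = (-101 + 2)*53 = -99*53 = -5247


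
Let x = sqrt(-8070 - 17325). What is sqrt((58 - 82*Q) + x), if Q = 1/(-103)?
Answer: sqrt(623768 + 10609*I*sqrt(25395))/103 ≈ 10.692 + 7.4519*I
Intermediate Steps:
Q = -1/103 ≈ -0.0097087
x = I*sqrt(25395) (x = sqrt(-25395) = I*sqrt(25395) ≈ 159.36*I)
sqrt((58 - 82*Q) + x) = sqrt((58 - 82*(-1/103)) + I*sqrt(25395)) = sqrt((58 + 82/103) + I*sqrt(25395)) = sqrt(6056/103 + I*sqrt(25395))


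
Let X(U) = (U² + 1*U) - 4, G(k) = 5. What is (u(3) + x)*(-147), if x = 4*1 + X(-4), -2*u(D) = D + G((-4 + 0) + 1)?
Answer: -1176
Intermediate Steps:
X(U) = -4 + U + U² (X(U) = (U² + U) - 4 = (U + U²) - 4 = -4 + U + U²)
u(D) = -5/2 - D/2 (u(D) = -(D + 5)/2 = -(5 + D)/2 = -5/2 - D/2)
x = 12 (x = 4*1 + (-4 - 4 + (-4)²) = 4 + (-4 - 4 + 16) = 4 + 8 = 12)
(u(3) + x)*(-147) = ((-5/2 - ½*3) + 12)*(-147) = ((-5/2 - 3/2) + 12)*(-147) = (-4 + 12)*(-147) = 8*(-147) = -1176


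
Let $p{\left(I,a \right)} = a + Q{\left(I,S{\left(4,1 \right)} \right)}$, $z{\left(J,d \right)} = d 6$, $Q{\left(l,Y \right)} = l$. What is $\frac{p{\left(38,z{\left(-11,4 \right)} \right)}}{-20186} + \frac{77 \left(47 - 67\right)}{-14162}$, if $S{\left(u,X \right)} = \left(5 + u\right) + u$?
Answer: $\frac{7552099}{71468533} \approx 0.10567$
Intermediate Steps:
$S{\left(u,X \right)} = 5 + 2 u$
$z{\left(J,d \right)} = 6 d$
$p{\left(I,a \right)} = I + a$ ($p{\left(I,a \right)} = a + I = I + a$)
$\frac{p{\left(38,z{\left(-11,4 \right)} \right)}}{-20186} + \frac{77 \left(47 - 67\right)}{-14162} = \frac{38 + 6 \cdot 4}{-20186} + \frac{77 \left(47 - 67\right)}{-14162} = \left(38 + 24\right) \left(- \frac{1}{20186}\right) + 77 \left(-20\right) \left(- \frac{1}{14162}\right) = 62 \left(- \frac{1}{20186}\right) - - \frac{770}{7081} = - \frac{31}{10093} + \frac{770}{7081} = \frac{7552099}{71468533}$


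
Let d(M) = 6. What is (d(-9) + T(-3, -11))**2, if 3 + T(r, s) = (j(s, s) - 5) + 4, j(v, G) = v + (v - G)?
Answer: 81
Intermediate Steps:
j(v, G) = -G + 2*v
T(r, s) = -4 + s (T(r, s) = -3 + (((-s + 2*s) - 5) + 4) = -3 + ((s - 5) + 4) = -3 + ((-5 + s) + 4) = -3 + (-1 + s) = -4 + s)
(d(-9) + T(-3, -11))**2 = (6 + (-4 - 11))**2 = (6 - 15)**2 = (-9)**2 = 81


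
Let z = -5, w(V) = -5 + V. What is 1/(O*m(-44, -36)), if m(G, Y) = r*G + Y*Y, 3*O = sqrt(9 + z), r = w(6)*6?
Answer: 1/688 ≈ 0.0014535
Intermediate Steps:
r = 6 (r = (-5 + 6)*6 = 1*6 = 6)
O = 2/3 (O = sqrt(9 - 5)/3 = sqrt(4)/3 = (1/3)*2 = 2/3 ≈ 0.66667)
m(G, Y) = Y**2 + 6*G (m(G, Y) = 6*G + Y*Y = 6*G + Y**2 = Y**2 + 6*G)
1/(O*m(-44, -36)) = 1/(2*((-36)**2 + 6*(-44))/3) = 1/(2*(1296 - 264)/3) = 1/((2/3)*1032) = 1/688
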